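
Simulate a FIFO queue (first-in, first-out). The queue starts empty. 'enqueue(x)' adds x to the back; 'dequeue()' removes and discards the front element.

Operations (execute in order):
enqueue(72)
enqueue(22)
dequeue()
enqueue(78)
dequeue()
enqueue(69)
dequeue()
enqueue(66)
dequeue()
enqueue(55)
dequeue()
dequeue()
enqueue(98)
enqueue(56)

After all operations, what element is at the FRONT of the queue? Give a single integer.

Answer: 98

Derivation:
enqueue(72): queue = [72]
enqueue(22): queue = [72, 22]
dequeue(): queue = [22]
enqueue(78): queue = [22, 78]
dequeue(): queue = [78]
enqueue(69): queue = [78, 69]
dequeue(): queue = [69]
enqueue(66): queue = [69, 66]
dequeue(): queue = [66]
enqueue(55): queue = [66, 55]
dequeue(): queue = [55]
dequeue(): queue = []
enqueue(98): queue = [98]
enqueue(56): queue = [98, 56]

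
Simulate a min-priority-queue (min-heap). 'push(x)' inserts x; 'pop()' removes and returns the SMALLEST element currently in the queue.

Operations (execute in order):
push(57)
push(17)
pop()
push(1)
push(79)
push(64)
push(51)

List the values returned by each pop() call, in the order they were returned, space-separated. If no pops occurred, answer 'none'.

Answer: 17

Derivation:
push(57): heap contents = [57]
push(17): heap contents = [17, 57]
pop() → 17: heap contents = [57]
push(1): heap contents = [1, 57]
push(79): heap contents = [1, 57, 79]
push(64): heap contents = [1, 57, 64, 79]
push(51): heap contents = [1, 51, 57, 64, 79]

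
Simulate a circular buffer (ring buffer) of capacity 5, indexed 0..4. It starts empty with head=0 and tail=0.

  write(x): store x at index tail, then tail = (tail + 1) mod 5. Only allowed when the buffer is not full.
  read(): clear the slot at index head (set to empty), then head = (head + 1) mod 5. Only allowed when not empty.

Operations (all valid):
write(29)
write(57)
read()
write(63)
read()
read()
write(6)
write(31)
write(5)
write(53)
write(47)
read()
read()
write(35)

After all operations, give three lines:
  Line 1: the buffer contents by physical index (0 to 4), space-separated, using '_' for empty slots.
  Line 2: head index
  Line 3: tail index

Answer: 5 53 47 35 _
0
4

Derivation:
write(29): buf=[29 _ _ _ _], head=0, tail=1, size=1
write(57): buf=[29 57 _ _ _], head=0, tail=2, size=2
read(): buf=[_ 57 _ _ _], head=1, tail=2, size=1
write(63): buf=[_ 57 63 _ _], head=1, tail=3, size=2
read(): buf=[_ _ 63 _ _], head=2, tail=3, size=1
read(): buf=[_ _ _ _ _], head=3, tail=3, size=0
write(6): buf=[_ _ _ 6 _], head=3, tail=4, size=1
write(31): buf=[_ _ _ 6 31], head=3, tail=0, size=2
write(5): buf=[5 _ _ 6 31], head=3, tail=1, size=3
write(53): buf=[5 53 _ 6 31], head=3, tail=2, size=4
write(47): buf=[5 53 47 6 31], head=3, tail=3, size=5
read(): buf=[5 53 47 _ 31], head=4, tail=3, size=4
read(): buf=[5 53 47 _ _], head=0, tail=3, size=3
write(35): buf=[5 53 47 35 _], head=0, tail=4, size=4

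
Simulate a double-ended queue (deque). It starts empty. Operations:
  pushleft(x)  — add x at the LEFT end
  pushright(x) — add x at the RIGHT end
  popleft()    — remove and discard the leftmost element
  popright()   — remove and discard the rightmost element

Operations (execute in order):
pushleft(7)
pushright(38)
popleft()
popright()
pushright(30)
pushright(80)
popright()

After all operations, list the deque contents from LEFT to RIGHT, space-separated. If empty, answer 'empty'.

Answer: 30

Derivation:
pushleft(7): [7]
pushright(38): [7, 38]
popleft(): [38]
popright(): []
pushright(30): [30]
pushright(80): [30, 80]
popright(): [30]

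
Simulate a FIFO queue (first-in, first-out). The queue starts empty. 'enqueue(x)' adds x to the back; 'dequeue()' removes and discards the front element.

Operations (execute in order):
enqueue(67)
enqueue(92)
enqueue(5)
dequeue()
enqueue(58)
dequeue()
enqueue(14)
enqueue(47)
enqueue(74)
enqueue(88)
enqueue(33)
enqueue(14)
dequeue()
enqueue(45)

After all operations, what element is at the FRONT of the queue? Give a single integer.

Answer: 58

Derivation:
enqueue(67): queue = [67]
enqueue(92): queue = [67, 92]
enqueue(5): queue = [67, 92, 5]
dequeue(): queue = [92, 5]
enqueue(58): queue = [92, 5, 58]
dequeue(): queue = [5, 58]
enqueue(14): queue = [5, 58, 14]
enqueue(47): queue = [5, 58, 14, 47]
enqueue(74): queue = [5, 58, 14, 47, 74]
enqueue(88): queue = [5, 58, 14, 47, 74, 88]
enqueue(33): queue = [5, 58, 14, 47, 74, 88, 33]
enqueue(14): queue = [5, 58, 14, 47, 74, 88, 33, 14]
dequeue(): queue = [58, 14, 47, 74, 88, 33, 14]
enqueue(45): queue = [58, 14, 47, 74, 88, 33, 14, 45]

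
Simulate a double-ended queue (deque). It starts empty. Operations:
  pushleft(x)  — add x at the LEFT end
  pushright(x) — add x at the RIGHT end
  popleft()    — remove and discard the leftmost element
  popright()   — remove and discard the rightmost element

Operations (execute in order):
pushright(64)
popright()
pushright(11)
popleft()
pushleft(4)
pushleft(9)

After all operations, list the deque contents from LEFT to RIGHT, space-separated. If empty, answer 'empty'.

pushright(64): [64]
popright(): []
pushright(11): [11]
popleft(): []
pushleft(4): [4]
pushleft(9): [9, 4]

Answer: 9 4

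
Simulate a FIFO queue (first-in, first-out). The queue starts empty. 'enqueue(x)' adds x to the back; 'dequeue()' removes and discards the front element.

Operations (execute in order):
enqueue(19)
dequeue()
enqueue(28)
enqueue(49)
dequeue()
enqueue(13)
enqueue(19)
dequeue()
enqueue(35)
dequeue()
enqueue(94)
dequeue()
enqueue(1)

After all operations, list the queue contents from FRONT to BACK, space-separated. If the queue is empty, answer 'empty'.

enqueue(19): [19]
dequeue(): []
enqueue(28): [28]
enqueue(49): [28, 49]
dequeue(): [49]
enqueue(13): [49, 13]
enqueue(19): [49, 13, 19]
dequeue(): [13, 19]
enqueue(35): [13, 19, 35]
dequeue(): [19, 35]
enqueue(94): [19, 35, 94]
dequeue(): [35, 94]
enqueue(1): [35, 94, 1]

Answer: 35 94 1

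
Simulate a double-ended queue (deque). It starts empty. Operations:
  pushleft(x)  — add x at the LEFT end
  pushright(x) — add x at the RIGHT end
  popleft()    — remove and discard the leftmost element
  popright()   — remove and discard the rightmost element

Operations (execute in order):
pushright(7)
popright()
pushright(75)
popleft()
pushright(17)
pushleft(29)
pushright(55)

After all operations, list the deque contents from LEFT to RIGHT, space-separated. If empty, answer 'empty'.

Answer: 29 17 55

Derivation:
pushright(7): [7]
popright(): []
pushright(75): [75]
popleft(): []
pushright(17): [17]
pushleft(29): [29, 17]
pushright(55): [29, 17, 55]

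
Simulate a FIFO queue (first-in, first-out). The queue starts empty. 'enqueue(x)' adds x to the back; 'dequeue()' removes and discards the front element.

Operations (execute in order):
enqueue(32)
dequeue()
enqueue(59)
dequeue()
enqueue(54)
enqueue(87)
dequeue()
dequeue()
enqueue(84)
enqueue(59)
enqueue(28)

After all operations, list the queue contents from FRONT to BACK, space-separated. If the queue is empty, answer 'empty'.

Answer: 84 59 28

Derivation:
enqueue(32): [32]
dequeue(): []
enqueue(59): [59]
dequeue(): []
enqueue(54): [54]
enqueue(87): [54, 87]
dequeue(): [87]
dequeue(): []
enqueue(84): [84]
enqueue(59): [84, 59]
enqueue(28): [84, 59, 28]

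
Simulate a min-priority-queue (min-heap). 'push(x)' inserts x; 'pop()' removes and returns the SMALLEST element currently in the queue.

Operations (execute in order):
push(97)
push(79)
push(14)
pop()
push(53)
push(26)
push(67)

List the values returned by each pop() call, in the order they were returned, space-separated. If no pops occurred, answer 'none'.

push(97): heap contents = [97]
push(79): heap contents = [79, 97]
push(14): heap contents = [14, 79, 97]
pop() → 14: heap contents = [79, 97]
push(53): heap contents = [53, 79, 97]
push(26): heap contents = [26, 53, 79, 97]
push(67): heap contents = [26, 53, 67, 79, 97]

Answer: 14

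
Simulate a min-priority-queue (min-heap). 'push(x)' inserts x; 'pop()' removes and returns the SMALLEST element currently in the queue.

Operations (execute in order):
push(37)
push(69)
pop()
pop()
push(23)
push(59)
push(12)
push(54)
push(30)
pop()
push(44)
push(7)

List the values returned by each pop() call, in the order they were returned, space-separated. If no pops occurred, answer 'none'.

Answer: 37 69 12

Derivation:
push(37): heap contents = [37]
push(69): heap contents = [37, 69]
pop() → 37: heap contents = [69]
pop() → 69: heap contents = []
push(23): heap contents = [23]
push(59): heap contents = [23, 59]
push(12): heap contents = [12, 23, 59]
push(54): heap contents = [12, 23, 54, 59]
push(30): heap contents = [12, 23, 30, 54, 59]
pop() → 12: heap contents = [23, 30, 54, 59]
push(44): heap contents = [23, 30, 44, 54, 59]
push(7): heap contents = [7, 23, 30, 44, 54, 59]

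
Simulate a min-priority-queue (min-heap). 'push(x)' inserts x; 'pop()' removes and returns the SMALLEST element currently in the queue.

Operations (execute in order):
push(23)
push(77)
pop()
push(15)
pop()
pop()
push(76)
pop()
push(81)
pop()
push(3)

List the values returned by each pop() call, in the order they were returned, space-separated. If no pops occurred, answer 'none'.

push(23): heap contents = [23]
push(77): heap contents = [23, 77]
pop() → 23: heap contents = [77]
push(15): heap contents = [15, 77]
pop() → 15: heap contents = [77]
pop() → 77: heap contents = []
push(76): heap contents = [76]
pop() → 76: heap contents = []
push(81): heap contents = [81]
pop() → 81: heap contents = []
push(3): heap contents = [3]

Answer: 23 15 77 76 81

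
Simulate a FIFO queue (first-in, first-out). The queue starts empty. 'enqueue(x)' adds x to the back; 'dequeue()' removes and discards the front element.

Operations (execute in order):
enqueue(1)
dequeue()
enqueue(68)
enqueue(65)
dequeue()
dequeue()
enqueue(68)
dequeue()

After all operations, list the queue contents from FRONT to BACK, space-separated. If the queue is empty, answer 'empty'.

enqueue(1): [1]
dequeue(): []
enqueue(68): [68]
enqueue(65): [68, 65]
dequeue(): [65]
dequeue(): []
enqueue(68): [68]
dequeue(): []

Answer: empty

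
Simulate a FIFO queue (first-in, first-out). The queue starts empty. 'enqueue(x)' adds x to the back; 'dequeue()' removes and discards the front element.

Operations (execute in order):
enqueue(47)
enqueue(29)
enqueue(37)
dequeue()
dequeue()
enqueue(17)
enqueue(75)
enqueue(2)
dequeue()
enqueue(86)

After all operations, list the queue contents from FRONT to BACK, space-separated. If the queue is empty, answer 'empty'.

enqueue(47): [47]
enqueue(29): [47, 29]
enqueue(37): [47, 29, 37]
dequeue(): [29, 37]
dequeue(): [37]
enqueue(17): [37, 17]
enqueue(75): [37, 17, 75]
enqueue(2): [37, 17, 75, 2]
dequeue(): [17, 75, 2]
enqueue(86): [17, 75, 2, 86]

Answer: 17 75 2 86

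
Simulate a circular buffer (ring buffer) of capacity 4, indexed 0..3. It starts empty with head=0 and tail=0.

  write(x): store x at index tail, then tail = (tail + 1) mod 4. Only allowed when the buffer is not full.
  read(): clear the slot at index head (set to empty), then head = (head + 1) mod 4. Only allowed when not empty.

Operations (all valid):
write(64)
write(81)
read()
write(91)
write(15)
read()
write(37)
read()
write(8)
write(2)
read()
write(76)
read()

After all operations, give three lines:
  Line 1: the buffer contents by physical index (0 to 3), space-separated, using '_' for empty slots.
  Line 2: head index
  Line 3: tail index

Answer: _ 8 2 76
1
0

Derivation:
write(64): buf=[64 _ _ _], head=0, tail=1, size=1
write(81): buf=[64 81 _ _], head=0, tail=2, size=2
read(): buf=[_ 81 _ _], head=1, tail=2, size=1
write(91): buf=[_ 81 91 _], head=1, tail=3, size=2
write(15): buf=[_ 81 91 15], head=1, tail=0, size=3
read(): buf=[_ _ 91 15], head=2, tail=0, size=2
write(37): buf=[37 _ 91 15], head=2, tail=1, size=3
read(): buf=[37 _ _ 15], head=3, tail=1, size=2
write(8): buf=[37 8 _ 15], head=3, tail=2, size=3
write(2): buf=[37 8 2 15], head=3, tail=3, size=4
read(): buf=[37 8 2 _], head=0, tail=3, size=3
write(76): buf=[37 8 2 76], head=0, tail=0, size=4
read(): buf=[_ 8 2 76], head=1, tail=0, size=3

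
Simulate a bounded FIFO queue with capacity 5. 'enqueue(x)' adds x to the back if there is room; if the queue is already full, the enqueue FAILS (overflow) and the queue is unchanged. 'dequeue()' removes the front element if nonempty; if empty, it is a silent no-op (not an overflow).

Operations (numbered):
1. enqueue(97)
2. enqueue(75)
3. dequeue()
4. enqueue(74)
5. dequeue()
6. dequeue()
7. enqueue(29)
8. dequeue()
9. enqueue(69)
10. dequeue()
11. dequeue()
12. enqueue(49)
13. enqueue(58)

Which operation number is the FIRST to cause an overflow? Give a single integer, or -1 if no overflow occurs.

Answer: -1

Derivation:
1. enqueue(97): size=1
2. enqueue(75): size=2
3. dequeue(): size=1
4. enqueue(74): size=2
5. dequeue(): size=1
6. dequeue(): size=0
7. enqueue(29): size=1
8. dequeue(): size=0
9. enqueue(69): size=1
10. dequeue(): size=0
11. dequeue(): empty, no-op, size=0
12. enqueue(49): size=1
13. enqueue(58): size=2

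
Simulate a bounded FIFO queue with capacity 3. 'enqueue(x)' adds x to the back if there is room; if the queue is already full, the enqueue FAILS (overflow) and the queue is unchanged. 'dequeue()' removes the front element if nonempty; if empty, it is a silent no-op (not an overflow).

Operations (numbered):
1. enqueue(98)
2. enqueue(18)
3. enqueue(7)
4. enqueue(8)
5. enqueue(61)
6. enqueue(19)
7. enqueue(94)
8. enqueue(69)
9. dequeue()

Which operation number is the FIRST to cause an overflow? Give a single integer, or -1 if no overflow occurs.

1. enqueue(98): size=1
2. enqueue(18): size=2
3. enqueue(7): size=3
4. enqueue(8): size=3=cap → OVERFLOW (fail)
5. enqueue(61): size=3=cap → OVERFLOW (fail)
6. enqueue(19): size=3=cap → OVERFLOW (fail)
7. enqueue(94): size=3=cap → OVERFLOW (fail)
8. enqueue(69): size=3=cap → OVERFLOW (fail)
9. dequeue(): size=2

Answer: 4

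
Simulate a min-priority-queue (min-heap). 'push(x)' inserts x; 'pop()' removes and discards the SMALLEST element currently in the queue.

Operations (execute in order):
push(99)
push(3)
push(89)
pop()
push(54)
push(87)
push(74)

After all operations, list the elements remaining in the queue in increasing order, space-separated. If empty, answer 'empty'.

push(99): heap contents = [99]
push(3): heap contents = [3, 99]
push(89): heap contents = [3, 89, 99]
pop() → 3: heap contents = [89, 99]
push(54): heap contents = [54, 89, 99]
push(87): heap contents = [54, 87, 89, 99]
push(74): heap contents = [54, 74, 87, 89, 99]

Answer: 54 74 87 89 99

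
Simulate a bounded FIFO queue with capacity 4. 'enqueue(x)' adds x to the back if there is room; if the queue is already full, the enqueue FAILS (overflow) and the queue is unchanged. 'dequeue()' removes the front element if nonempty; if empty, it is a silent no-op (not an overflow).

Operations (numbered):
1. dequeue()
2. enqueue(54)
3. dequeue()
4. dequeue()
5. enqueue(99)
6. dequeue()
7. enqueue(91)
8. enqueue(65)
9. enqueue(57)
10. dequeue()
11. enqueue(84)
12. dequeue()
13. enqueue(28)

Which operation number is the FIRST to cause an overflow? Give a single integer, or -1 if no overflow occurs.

Answer: -1

Derivation:
1. dequeue(): empty, no-op, size=0
2. enqueue(54): size=1
3. dequeue(): size=0
4. dequeue(): empty, no-op, size=0
5. enqueue(99): size=1
6. dequeue(): size=0
7. enqueue(91): size=1
8. enqueue(65): size=2
9. enqueue(57): size=3
10. dequeue(): size=2
11. enqueue(84): size=3
12. dequeue(): size=2
13. enqueue(28): size=3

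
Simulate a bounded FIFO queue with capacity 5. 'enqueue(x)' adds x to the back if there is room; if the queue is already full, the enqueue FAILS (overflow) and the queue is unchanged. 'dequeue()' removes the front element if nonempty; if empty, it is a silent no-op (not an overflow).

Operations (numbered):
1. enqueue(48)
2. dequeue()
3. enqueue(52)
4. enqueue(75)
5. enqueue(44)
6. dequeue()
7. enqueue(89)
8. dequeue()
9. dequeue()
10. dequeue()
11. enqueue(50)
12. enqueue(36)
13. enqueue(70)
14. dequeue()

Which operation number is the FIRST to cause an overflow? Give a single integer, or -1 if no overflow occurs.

Answer: -1

Derivation:
1. enqueue(48): size=1
2. dequeue(): size=0
3. enqueue(52): size=1
4. enqueue(75): size=2
5. enqueue(44): size=3
6. dequeue(): size=2
7. enqueue(89): size=3
8. dequeue(): size=2
9. dequeue(): size=1
10. dequeue(): size=0
11. enqueue(50): size=1
12. enqueue(36): size=2
13. enqueue(70): size=3
14. dequeue(): size=2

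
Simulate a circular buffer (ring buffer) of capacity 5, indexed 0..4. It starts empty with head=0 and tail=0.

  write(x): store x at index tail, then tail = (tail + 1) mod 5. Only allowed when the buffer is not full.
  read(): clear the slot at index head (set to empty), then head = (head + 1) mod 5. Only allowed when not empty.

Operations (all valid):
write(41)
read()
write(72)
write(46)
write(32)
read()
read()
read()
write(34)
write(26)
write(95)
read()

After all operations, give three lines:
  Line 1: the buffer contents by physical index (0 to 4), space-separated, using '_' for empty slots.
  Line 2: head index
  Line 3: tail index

Answer: 26 95 _ _ _
0
2

Derivation:
write(41): buf=[41 _ _ _ _], head=0, tail=1, size=1
read(): buf=[_ _ _ _ _], head=1, tail=1, size=0
write(72): buf=[_ 72 _ _ _], head=1, tail=2, size=1
write(46): buf=[_ 72 46 _ _], head=1, tail=3, size=2
write(32): buf=[_ 72 46 32 _], head=1, tail=4, size=3
read(): buf=[_ _ 46 32 _], head=2, tail=4, size=2
read(): buf=[_ _ _ 32 _], head=3, tail=4, size=1
read(): buf=[_ _ _ _ _], head=4, tail=4, size=0
write(34): buf=[_ _ _ _ 34], head=4, tail=0, size=1
write(26): buf=[26 _ _ _ 34], head=4, tail=1, size=2
write(95): buf=[26 95 _ _ 34], head=4, tail=2, size=3
read(): buf=[26 95 _ _ _], head=0, tail=2, size=2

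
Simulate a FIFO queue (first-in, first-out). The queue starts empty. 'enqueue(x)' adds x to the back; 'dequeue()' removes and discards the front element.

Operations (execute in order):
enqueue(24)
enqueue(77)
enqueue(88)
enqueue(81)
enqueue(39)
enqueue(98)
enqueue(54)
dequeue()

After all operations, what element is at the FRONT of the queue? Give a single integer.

Answer: 77

Derivation:
enqueue(24): queue = [24]
enqueue(77): queue = [24, 77]
enqueue(88): queue = [24, 77, 88]
enqueue(81): queue = [24, 77, 88, 81]
enqueue(39): queue = [24, 77, 88, 81, 39]
enqueue(98): queue = [24, 77, 88, 81, 39, 98]
enqueue(54): queue = [24, 77, 88, 81, 39, 98, 54]
dequeue(): queue = [77, 88, 81, 39, 98, 54]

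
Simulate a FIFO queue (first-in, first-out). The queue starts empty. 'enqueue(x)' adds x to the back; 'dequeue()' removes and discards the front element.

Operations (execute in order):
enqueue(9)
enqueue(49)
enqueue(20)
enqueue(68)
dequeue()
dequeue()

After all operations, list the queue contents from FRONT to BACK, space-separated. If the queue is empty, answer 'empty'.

enqueue(9): [9]
enqueue(49): [9, 49]
enqueue(20): [9, 49, 20]
enqueue(68): [9, 49, 20, 68]
dequeue(): [49, 20, 68]
dequeue(): [20, 68]

Answer: 20 68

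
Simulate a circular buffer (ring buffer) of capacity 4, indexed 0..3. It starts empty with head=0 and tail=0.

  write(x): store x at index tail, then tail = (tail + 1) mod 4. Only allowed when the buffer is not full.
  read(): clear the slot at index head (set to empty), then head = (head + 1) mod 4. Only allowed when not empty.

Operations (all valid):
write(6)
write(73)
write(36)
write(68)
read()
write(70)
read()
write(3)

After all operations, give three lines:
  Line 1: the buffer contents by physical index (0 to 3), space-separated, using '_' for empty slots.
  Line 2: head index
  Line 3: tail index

write(6): buf=[6 _ _ _], head=0, tail=1, size=1
write(73): buf=[6 73 _ _], head=0, tail=2, size=2
write(36): buf=[6 73 36 _], head=0, tail=3, size=3
write(68): buf=[6 73 36 68], head=0, tail=0, size=4
read(): buf=[_ 73 36 68], head=1, tail=0, size=3
write(70): buf=[70 73 36 68], head=1, tail=1, size=4
read(): buf=[70 _ 36 68], head=2, tail=1, size=3
write(3): buf=[70 3 36 68], head=2, tail=2, size=4

Answer: 70 3 36 68
2
2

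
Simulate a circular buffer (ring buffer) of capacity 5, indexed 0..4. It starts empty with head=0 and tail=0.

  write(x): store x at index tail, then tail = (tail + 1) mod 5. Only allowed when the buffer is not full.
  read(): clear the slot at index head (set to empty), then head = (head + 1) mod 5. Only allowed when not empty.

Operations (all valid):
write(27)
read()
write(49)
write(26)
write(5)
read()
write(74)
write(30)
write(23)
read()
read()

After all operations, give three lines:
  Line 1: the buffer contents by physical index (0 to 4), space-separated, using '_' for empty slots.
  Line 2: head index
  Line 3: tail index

Answer: 30 23 _ _ 74
4
2

Derivation:
write(27): buf=[27 _ _ _ _], head=0, tail=1, size=1
read(): buf=[_ _ _ _ _], head=1, tail=1, size=0
write(49): buf=[_ 49 _ _ _], head=1, tail=2, size=1
write(26): buf=[_ 49 26 _ _], head=1, tail=3, size=2
write(5): buf=[_ 49 26 5 _], head=1, tail=4, size=3
read(): buf=[_ _ 26 5 _], head=2, tail=4, size=2
write(74): buf=[_ _ 26 5 74], head=2, tail=0, size=3
write(30): buf=[30 _ 26 5 74], head=2, tail=1, size=4
write(23): buf=[30 23 26 5 74], head=2, tail=2, size=5
read(): buf=[30 23 _ 5 74], head=3, tail=2, size=4
read(): buf=[30 23 _ _ 74], head=4, tail=2, size=3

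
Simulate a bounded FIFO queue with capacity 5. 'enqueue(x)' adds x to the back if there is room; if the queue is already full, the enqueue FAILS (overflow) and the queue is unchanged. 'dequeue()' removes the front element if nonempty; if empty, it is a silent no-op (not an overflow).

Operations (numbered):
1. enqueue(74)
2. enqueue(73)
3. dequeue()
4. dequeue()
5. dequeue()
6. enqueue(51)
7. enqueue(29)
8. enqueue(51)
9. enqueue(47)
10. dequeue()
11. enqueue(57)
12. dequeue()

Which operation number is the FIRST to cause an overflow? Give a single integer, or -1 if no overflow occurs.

Answer: -1

Derivation:
1. enqueue(74): size=1
2. enqueue(73): size=2
3. dequeue(): size=1
4. dequeue(): size=0
5. dequeue(): empty, no-op, size=0
6. enqueue(51): size=1
7. enqueue(29): size=2
8. enqueue(51): size=3
9. enqueue(47): size=4
10. dequeue(): size=3
11. enqueue(57): size=4
12. dequeue(): size=3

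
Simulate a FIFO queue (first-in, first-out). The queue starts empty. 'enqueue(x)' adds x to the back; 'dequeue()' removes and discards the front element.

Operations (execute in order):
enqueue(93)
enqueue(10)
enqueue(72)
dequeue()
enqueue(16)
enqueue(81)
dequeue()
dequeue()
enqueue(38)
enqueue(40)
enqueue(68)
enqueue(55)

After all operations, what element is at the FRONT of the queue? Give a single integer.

enqueue(93): queue = [93]
enqueue(10): queue = [93, 10]
enqueue(72): queue = [93, 10, 72]
dequeue(): queue = [10, 72]
enqueue(16): queue = [10, 72, 16]
enqueue(81): queue = [10, 72, 16, 81]
dequeue(): queue = [72, 16, 81]
dequeue(): queue = [16, 81]
enqueue(38): queue = [16, 81, 38]
enqueue(40): queue = [16, 81, 38, 40]
enqueue(68): queue = [16, 81, 38, 40, 68]
enqueue(55): queue = [16, 81, 38, 40, 68, 55]

Answer: 16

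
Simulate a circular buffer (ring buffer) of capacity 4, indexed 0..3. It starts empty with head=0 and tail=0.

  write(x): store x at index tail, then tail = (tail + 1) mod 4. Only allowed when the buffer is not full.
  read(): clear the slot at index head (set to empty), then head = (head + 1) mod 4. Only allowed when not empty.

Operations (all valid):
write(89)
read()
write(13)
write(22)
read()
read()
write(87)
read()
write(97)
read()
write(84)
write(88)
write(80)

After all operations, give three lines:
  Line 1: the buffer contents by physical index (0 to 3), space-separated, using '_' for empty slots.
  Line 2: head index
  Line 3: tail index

Answer: _ 84 88 80
1
0

Derivation:
write(89): buf=[89 _ _ _], head=0, tail=1, size=1
read(): buf=[_ _ _ _], head=1, tail=1, size=0
write(13): buf=[_ 13 _ _], head=1, tail=2, size=1
write(22): buf=[_ 13 22 _], head=1, tail=3, size=2
read(): buf=[_ _ 22 _], head=2, tail=3, size=1
read(): buf=[_ _ _ _], head=3, tail=3, size=0
write(87): buf=[_ _ _ 87], head=3, tail=0, size=1
read(): buf=[_ _ _ _], head=0, tail=0, size=0
write(97): buf=[97 _ _ _], head=0, tail=1, size=1
read(): buf=[_ _ _ _], head=1, tail=1, size=0
write(84): buf=[_ 84 _ _], head=1, tail=2, size=1
write(88): buf=[_ 84 88 _], head=1, tail=3, size=2
write(80): buf=[_ 84 88 80], head=1, tail=0, size=3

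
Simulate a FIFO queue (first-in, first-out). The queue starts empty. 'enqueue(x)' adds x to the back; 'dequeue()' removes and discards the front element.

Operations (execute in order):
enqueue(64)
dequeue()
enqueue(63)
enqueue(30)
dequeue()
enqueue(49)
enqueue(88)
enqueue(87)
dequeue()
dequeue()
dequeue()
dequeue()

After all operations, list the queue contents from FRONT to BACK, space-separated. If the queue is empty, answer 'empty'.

enqueue(64): [64]
dequeue(): []
enqueue(63): [63]
enqueue(30): [63, 30]
dequeue(): [30]
enqueue(49): [30, 49]
enqueue(88): [30, 49, 88]
enqueue(87): [30, 49, 88, 87]
dequeue(): [49, 88, 87]
dequeue(): [88, 87]
dequeue(): [87]
dequeue(): []

Answer: empty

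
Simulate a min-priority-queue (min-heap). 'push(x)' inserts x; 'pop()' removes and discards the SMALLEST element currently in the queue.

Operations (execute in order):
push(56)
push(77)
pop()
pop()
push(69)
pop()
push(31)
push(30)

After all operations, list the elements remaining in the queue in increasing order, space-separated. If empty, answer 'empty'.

Answer: 30 31

Derivation:
push(56): heap contents = [56]
push(77): heap contents = [56, 77]
pop() → 56: heap contents = [77]
pop() → 77: heap contents = []
push(69): heap contents = [69]
pop() → 69: heap contents = []
push(31): heap contents = [31]
push(30): heap contents = [30, 31]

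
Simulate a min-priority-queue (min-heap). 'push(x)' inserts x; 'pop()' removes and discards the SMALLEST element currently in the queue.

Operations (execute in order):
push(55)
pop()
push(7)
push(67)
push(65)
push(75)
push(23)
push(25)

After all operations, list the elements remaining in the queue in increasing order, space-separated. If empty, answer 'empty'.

push(55): heap contents = [55]
pop() → 55: heap contents = []
push(7): heap contents = [7]
push(67): heap contents = [7, 67]
push(65): heap contents = [7, 65, 67]
push(75): heap contents = [7, 65, 67, 75]
push(23): heap contents = [7, 23, 65, 67, 75]
push(25): heap contents = [7, 23, 25, 65, 67, 75]

Answer: 7 23 25 65 67 75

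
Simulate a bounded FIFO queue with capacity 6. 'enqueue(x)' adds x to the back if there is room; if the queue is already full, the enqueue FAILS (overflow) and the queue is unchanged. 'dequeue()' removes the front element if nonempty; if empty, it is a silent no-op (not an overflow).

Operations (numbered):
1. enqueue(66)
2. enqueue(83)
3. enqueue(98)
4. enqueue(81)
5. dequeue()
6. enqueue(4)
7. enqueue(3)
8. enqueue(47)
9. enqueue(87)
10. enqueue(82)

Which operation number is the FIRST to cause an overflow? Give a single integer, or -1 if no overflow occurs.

1. enqueue(66): size=1
2. enqueue(83): size=2
3. enqueue(98): size=3
4. enqueue(81): size=4
5. dequeue(): size=3
6. enqueue(4): size=4
7. enqueue(3): size=5
8. enqueue(47): size=6
9. enqueue(87): size=6=cap → OVERFLOW (fail)
10. enqueue(82): size=6=cap → OVERFLOW (fail)

Answer: 9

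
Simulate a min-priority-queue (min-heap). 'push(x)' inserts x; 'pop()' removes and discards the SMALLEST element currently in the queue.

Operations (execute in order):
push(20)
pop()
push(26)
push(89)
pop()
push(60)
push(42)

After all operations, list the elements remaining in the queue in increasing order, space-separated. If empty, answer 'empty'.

Answer: 42 60 89

Derivation:
push(20): heap contents = [20]
pop() → 20: heap contents = []
push(26): heap contents = [26]
push(89): heap contents = [26, 89]
pop() → 26: heap contents = [89]
push(60): heap contents = [60, 89]
push(42): heap contents = [42, 60, 89]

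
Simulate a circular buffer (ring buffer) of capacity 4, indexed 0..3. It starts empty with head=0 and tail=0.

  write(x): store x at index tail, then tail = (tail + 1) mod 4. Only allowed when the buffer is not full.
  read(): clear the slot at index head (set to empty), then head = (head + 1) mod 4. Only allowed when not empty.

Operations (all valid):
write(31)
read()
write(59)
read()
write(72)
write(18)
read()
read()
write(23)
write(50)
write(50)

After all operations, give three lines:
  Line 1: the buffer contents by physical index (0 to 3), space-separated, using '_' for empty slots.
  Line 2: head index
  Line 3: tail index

Answer: 23 50 50 _
0
3

Derivation:
write(31): buf=[31 _ _ _], head=0, tail=1, size=1
read(): buf=[_ _ _ _], head=1, tail=1, size=0
write(59): buf=[_ 59 _ _], head=1, tail=2, size=1
read(): buf=[_ _ _ _], head=2, tail=2, size=0
write(72): buf=[_ _ 72 _], head=2, tail=3, size=1
write(18): buf=[_ _ 72 18], head=2, tail=0, size=2
read(): buf=[_ _ _ 18], head=3, tail=0, size=1
read(): buf=[_ _ _ _], head=0, tail=0, size=0
write(23): buf=[23 _ _ _], head=0, tail=1, size=1
write(50): buf=[23 50 _ _], head=0, tail=2, size=2
write(50): buf=[23 50 50 _], head=0, tail=3, size=3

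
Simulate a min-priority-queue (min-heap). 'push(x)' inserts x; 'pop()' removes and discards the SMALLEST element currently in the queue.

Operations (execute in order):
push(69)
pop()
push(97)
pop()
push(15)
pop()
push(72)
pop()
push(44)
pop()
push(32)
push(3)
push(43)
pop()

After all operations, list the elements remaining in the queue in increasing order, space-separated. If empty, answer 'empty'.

Answer: 32 43

Derivation:
push(69): heap contents = [69]
pop() → 69: heap contents = []
push(97): heap contents = [97]
pop() → 97: heap contents = []
push(15): heap contents = [15]
pop() → 15: heap contents = []
push(72): heap contents = [72]
pop() → 72: heap contents = []
push(44): heap contents = [44]
pop() → 44: heap contents = []
push(32): heap contents = [32]
push(3): heap contents = [3, 32]
push(43): heap contents = [3, 32, 43]
pop() → 3: heap contents = [32, 43]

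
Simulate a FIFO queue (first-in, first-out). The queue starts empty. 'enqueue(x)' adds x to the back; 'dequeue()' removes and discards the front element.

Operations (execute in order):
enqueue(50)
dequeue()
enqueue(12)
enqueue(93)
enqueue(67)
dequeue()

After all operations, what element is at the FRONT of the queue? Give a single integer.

Answer: 93

Derivation:
enqueue(50): queue = [50]
dequeue(): queue = []
enqueue(12): queue = [12]
enqueue(93): queue = [12, 93]
enqueue(67): queue = [12, 93, 67]
dequeue(): queue = [93, 67]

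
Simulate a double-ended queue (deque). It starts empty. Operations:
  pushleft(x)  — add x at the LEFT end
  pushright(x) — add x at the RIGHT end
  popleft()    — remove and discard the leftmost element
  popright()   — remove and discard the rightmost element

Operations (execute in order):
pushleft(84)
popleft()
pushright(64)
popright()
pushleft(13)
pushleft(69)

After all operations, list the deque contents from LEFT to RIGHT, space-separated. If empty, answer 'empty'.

Answer: 69 13

Derivation:
pushleft(84): [84]
popleft(): []
pushright(64): [64]
popright(): []
pushleft(13): [13]
pushleft(69): [69, 13]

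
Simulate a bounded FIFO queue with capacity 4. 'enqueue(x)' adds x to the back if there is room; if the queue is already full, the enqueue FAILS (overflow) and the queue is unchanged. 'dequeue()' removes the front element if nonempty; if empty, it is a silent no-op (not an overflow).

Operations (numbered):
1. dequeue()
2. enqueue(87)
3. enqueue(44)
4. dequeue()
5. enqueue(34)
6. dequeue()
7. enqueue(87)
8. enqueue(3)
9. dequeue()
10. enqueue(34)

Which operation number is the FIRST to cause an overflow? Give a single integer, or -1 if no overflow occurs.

Answer: -1

Derivation:
1. dequeue(): empty, no-op, size=0
2. enqueue(87): size=1
3. enqueue(44): size=2
4. dequeue(): size=1
5. enqueue(34): size=2
6. dequeue(): size=1
7. enqueue(87): size=2
8. enqueue(3): size=3
9. dequeue(): size=2
10. enqueue(34): size=3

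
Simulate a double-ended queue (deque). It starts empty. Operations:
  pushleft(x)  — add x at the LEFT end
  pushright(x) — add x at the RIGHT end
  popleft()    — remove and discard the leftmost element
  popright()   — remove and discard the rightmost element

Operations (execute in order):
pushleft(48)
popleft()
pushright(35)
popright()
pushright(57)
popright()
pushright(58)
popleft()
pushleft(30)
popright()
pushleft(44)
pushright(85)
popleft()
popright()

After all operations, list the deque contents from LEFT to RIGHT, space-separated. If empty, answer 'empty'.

pushleft(48): [48]
popleft(): []
pushright(35): [35]
popright(): []
pushright(57): [57]
popright(): []
pushright(58): [58]
popleft(): []
pushleft(30): [30]
popright(): []
pushleft(44): [44]
pushright(85): [44, 85]
popleft(): [85]
popright(): []

Answer: empty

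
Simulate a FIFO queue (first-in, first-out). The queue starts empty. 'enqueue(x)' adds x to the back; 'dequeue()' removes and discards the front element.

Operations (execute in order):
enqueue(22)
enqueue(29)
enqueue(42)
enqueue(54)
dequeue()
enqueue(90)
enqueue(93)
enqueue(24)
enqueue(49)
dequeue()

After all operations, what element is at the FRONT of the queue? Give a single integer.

Answer: 42

Derivation:
enqueue(22): queue = [22]
enqueue(29): queue = [22, 29]
enqueue(42): queue = [22, 29, 42]
enqueue(54): queue = [22, 29, 42, 54]
dequeue(): queue = [29, 42, 54]
enqueue(90): queue = [29, 42, 54, 90]
enqueue(93): queue = [29, 42, 54, 90, 93]
enqueue(24): queue = [29, 42, 54, 90, 93, 24]
enqueue(49): queue = [29, 42, 54, 90, 93, 24, 49]
dequeue(): queue = [42, 54, 90, 93, 24, 49]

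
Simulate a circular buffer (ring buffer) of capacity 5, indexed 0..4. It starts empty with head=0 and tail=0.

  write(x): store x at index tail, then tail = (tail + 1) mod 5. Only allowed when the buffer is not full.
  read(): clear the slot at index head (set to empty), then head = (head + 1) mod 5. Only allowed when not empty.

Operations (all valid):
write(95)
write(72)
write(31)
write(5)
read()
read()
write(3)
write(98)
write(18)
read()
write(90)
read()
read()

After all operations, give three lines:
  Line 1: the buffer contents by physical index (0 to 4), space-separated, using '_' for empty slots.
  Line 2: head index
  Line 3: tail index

write(95): buf=[95 _ _ _ _], head=0, tail=1, size=1
write(72): buf=[95 72 _ _ _], head=0, tail=2, size=2
write(31): buf=[95 72 31 _ _], head=0, tail=3, size=3
write(5): buf=[95 72 31 5 _], head=0, tail=4, size=4
read(): buf=[_ 72 31 5 _], head=1, tail=4, size=3
read(): buf=[_ _ 31 5 _], head=2, tail=4, size=2
write(3): buf=[_ _ 31 5 3], head=2, tail=0, size=3
write(98): buf=[98 _ 31 5 3], head=2, tail=1, size=4
write(18): buf=[98 18 31 5 3], head=2, tail=2, size=5
read(): buf=[98 18 _ 5 3], head=3, tail=2, size=4
write(90): buf=[98 18 90 5 3], head=3, tail=3, size=5
read(): buf=[98 18 90 _ 3], head=4, tail=3, size=4
read(): buf=[98 18 90 _ _], head=0, tail=3, size=3

Answer: 98 18 90 _ _
0
3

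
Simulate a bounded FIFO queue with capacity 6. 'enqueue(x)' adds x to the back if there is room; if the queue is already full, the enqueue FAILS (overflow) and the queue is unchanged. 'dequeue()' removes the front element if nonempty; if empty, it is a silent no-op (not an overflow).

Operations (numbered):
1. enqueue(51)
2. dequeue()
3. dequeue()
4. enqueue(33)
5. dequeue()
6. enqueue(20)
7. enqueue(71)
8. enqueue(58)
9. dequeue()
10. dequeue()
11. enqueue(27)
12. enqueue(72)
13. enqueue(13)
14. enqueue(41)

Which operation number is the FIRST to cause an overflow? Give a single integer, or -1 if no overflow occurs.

1. enqueue(51): size=1
2. dequeue(): size=0
3. dequeue(): empty, no-op, size=0
4. enqueue(33): size=1
5. dequeue(): size=0
6. enqueue(20): size=1
7. enqueue(71): size=2
8. enqueue(58): size=3
9. dequeue(): size=2
10. dequeue(): size=1
11. enqueue(27): size=2
12. enqueue(72): size=3
13. enqueue(13): size=4
14. enqueue(41): size=5

Answer: -1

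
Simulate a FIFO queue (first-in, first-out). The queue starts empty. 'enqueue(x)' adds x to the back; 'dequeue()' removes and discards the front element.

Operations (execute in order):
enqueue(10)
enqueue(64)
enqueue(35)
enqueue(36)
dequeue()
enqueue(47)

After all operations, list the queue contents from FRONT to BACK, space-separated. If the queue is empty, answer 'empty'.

enqueue(10): [10]
enqueue(64): [10, 64]
enqueue(35): [10, 64, 35]
enqueue(36): [10, 64, 35, 36]
dequeue(): [64, 35, 36]
enqueue(47): [64, 35, 36, 47]

Answer: 64 35 36 47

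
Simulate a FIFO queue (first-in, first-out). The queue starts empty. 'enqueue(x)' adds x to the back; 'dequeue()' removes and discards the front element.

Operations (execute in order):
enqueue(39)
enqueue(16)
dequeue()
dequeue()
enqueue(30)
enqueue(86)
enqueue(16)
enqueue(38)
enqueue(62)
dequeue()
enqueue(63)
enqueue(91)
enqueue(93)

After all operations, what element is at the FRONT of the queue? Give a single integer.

Answer: 86

Derivation:
enqueue(39): queue = [39]
enqueue(16): queue = [39, 16]
dequeue(): queue = [16]
dequeue(): queue = []
enqueue(30): queue = [30]
enqueue(86): queue = [30, 86]
enqueue(16): queue = [30, 86, 16]
enqueue(38): queue = [30, 86, 16, 38]
enqueue(62): queue = [30, 86, 16, 38, 62]
dequeue(): queue = [86, 16, 38, 62]
enqueue(63): queue = [86, 16, 38, 62, 63]
enqueue(91): queue = [86, 16, 38, 62, 63, 91]
enqueue(93): queue = [86, 16, 38, 62, 63, 91, 93]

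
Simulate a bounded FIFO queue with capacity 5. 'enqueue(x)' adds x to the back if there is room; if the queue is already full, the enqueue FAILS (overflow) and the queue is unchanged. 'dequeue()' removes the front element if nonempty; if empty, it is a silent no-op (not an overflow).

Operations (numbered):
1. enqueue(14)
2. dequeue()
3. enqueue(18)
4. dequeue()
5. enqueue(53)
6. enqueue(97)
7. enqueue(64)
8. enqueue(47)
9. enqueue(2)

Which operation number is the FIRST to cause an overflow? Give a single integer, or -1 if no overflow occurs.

Answer: -1

Derivation:
1. enqueue(14): size=1
2. dequeue(): size=0
3. enqueue(18): size=1
4. dequeue(): size=0
5. enqueue(53): size=1
6. enqueue(97): size=2
7. enqueue(64): size=3
8. enqueue(47): size=4
9. enqueue(2): size=5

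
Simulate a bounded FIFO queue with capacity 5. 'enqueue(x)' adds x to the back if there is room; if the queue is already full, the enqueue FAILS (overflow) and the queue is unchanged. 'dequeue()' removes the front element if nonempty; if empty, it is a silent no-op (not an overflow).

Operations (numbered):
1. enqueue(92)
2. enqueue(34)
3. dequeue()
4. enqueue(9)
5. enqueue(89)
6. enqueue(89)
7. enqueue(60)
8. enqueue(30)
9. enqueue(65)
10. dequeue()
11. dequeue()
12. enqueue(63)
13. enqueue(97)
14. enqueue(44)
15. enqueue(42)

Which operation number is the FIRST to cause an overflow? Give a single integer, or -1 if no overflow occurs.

Answer: 8

Derivation:
1. enqueue(92): size=1
2. enqueue(34): size=2
3. dequeue(): size=1
4. enqueue(9): size=2
5. enqueue(89): size=3
6. enqueue(89): size=4
7. enqueue(60): size=5
8. enqueue(30): size=5=cap → OVERFLOW (fail)
9. enqueue(65): size=5=cap → OVERFLOW (fail)
10. dequeue(): size=4
11. dequeue(): size=3
12. enqueue(63): size=4
13. enqueue(97): size=5
14. enqueue(44): size=5=cap → OVERFLOW (fail)
15. enqueue(42): size=5=cap → OVERFLOW (fail)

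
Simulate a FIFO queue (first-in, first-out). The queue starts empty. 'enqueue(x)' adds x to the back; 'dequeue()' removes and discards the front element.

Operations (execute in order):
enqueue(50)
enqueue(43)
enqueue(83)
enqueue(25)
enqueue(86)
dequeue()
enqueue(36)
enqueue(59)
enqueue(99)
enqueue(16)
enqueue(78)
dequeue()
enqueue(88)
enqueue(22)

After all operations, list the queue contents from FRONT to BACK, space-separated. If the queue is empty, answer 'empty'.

enqueue(50): [50]
enqueue(43): [50, 43]
enqueue(83): [50, 43, 83]
enqueue(25): [50, 43, 83, 25]
enqueue(86): [50, 43, 83, 25, 86]
dequeue(): [43, 83, 25, 86]
enqueue(36): [43, 83, 25, 86, 36]
enqueue(59): [43, 83, 25, 86, 36, 59]
enqueue(99): [43, 83, 25, 86, 36, 59, 99]
enqueue(16): [43, 83, 25, 86, 36, 59, 99, 16]
enqueue(78): [43, 83, 25, 86, 36, 59, 99, 16, 78]
dequeue(): [83, 25, 86, 36, 59, 99, 16, 78]
enqueue(88): [83, 25, 86, 36, 59, 99, 16, 78, 88]
enqueue(22): [83, 25, 86, 36, 59, 99, 16, 78, 88, 22]

Answer: 83 25 86 36 59 99 16 78 88 22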